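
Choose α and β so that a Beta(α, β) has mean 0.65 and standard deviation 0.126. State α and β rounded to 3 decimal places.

Variance = 0.126² = 0.015876. The moment-matching identity α+β = μ(1−μ)/Var − 1 gives
α+β = 0.2275/0.015876 − 1 = 13.3298, so α = μ·13.3298 = 8.664 and β = (1−μ)·13.3298 = 4.665.

α = 8.664, β = 4.665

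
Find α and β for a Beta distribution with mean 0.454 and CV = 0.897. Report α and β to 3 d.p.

σ = CV·μ = 0.897×0.454 = 0.40724, so σ² = 0.165843.
s+1 = μ(1−μ)/σ² = 0.247884/0.165843 = 1.4947, so s = α+β = 0.4947.
α = μs = 0.225, β = (1−μ)s = 0.270.

α = 0.225, β = 0.270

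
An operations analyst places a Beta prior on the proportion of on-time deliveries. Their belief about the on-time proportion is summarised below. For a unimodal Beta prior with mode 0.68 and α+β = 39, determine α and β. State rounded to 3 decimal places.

α = 26.160, β = 12.840

Mode = (α−1)/(κ−2) with κ = α+β, so α−1 = 0.68·37 = 25.160.
α = 26.160; β = κ − α = 12.840.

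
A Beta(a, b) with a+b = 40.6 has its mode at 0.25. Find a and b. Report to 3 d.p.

Mode = (a−1)/(κ−2) with κ = a+b, so a−1 = 0.25·38.6 = 9.650.
a = 10.650; b = κ − a = 29.950.

a = 10.650, b = 29.950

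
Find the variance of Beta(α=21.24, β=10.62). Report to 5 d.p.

0.00676

Var = αβ/[(α+β)²(α+β+1)] = (21.24×10.62)/(31.86²×32.86) = 225.5688/33354.858456 = 0.00676.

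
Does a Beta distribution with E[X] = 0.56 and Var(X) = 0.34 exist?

No

A Beta with mean μ has variance μ(1−μ)/(α+β+1) < μ(1−μ).
Here μ(1−μ) = 0.56×0.44 = 0.2464, and 0.34 ≥ 0.2464.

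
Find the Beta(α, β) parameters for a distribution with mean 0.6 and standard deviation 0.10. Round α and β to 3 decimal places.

First σ² = 0.0100. Setting α = μn, β = (1−μ)n with n = α+β,
μ(1−μ)/(n+1) = 0.0100 ⇒ n+1 = 0.24/0.0100 = 24.0000 ⇒ n = 23.0000.
Hence α = 0.6×23.0000 = 13.800, β = 0.4×23.0000 = 9.200.

α = 13.800, β = 9.200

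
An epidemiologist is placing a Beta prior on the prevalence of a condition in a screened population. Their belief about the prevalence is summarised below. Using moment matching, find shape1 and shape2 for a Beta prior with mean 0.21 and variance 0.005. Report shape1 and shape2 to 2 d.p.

By moment matching, shape1+shape2 = μ(1−μ)/σ² − 1 = (0.21·0.79)/0.005 − 1 = 33.1800 − 1 = 32.1800.
Since shape1/(shape1+shape2) = μ, shape1 = 0.21·32.1800 = 6.76 and shape2 = 0.79·32.1800 = 25.42.

shape1 = 6.76, shape2 = 25.42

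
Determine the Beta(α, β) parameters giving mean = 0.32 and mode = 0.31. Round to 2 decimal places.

With s = α+β: μ = α/s and mode = (α−1)/(s−2). Eliminating α = μs,
μs − 1 = m(s−2) ⇒ s(μ−m) = 1−2m ⇒ s = 0.38/0.01 = 38.0000.
So α = μs = 12.16, β = (1−μ)s = 25.84.

α = 12.16, β = 25.84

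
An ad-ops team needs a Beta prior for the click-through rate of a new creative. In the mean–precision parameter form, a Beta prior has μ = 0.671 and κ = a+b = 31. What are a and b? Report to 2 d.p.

a = 20.80, b = 10.20

a = μκ = 0.671×31 = 20.80 and b = (1−μ)κ = 0.329×31 = 10.20.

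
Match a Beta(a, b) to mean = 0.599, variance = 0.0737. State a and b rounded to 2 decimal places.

a = 1.35, b = 0.91

Let s = a+b. The Beta variance is μ(1−μ)/(s+1).
So s+1 = μ(1−μ)/σ² = (0.599×0.401)/0.0737 = 0.240199/0.0737 = 3.2591, giving s = 2.2591.
Then a = μs = 0.599×2.2591 = 1.35 and b = (1−μ)s = 0.401×2.2591 = 0.91.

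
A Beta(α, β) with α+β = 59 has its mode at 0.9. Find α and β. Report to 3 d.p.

Since the density peak of Beta(α,β) is at (α−1)/(α+β−2),
α = 1 + 0.9(59−2) = 52.300 and β = 59 − 52.300 = 6.700.

α = 52.300, β = 6.700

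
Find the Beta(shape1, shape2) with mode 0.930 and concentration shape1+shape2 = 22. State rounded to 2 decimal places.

Mode = (shape1−1)/(κ−2) with κ = shape1+shape2, so shape1−1 = 0.930·20 = 18.60.
shape1 = 19.60; shape2 = κ − shape1 = 2.40.

shape1 = 19.60, shape2 = 2.40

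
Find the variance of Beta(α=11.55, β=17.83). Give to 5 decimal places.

Var = αβ/[(α+β)²(α+β+1)] = (11.55×17.83)/(29.38²×30.38) = 205.9365/26223.542072 = 0.00785.

0.00785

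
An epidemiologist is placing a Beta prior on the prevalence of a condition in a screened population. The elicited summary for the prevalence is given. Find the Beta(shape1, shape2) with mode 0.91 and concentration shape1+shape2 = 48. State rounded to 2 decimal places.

shape1 = 42.86, shape2 = 5.14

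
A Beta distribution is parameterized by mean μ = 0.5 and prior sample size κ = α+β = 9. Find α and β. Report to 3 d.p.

α = 4.500, β = 4.500

Split κ in proportion μ : (1−μ): α = 0.5·9 = 4.500, β = 9 − 4.500 = 4.500.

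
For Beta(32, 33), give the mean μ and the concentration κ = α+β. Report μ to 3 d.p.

κ = α+β = 32+33 = 65; μ = α/κ = 32/65 = 0.492.

μ = 0.492, κ = 65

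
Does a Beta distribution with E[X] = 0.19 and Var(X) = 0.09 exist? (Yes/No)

Yes

For any Beta, Var(X) < E[X]·(1−E[X]).
Here μ(1−μ) = 0.19×0.81 = 0.1539, and 0.09 < 0.1539.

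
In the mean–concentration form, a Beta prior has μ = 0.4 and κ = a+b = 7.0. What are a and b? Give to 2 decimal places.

a = μκ = 0.4×7.0 = 2.80 and b = (1−μ)κ = 0.6×7.0 = 4.20.

a = 2.80, b = 4.20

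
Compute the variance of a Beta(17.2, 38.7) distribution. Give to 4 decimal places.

Var = αβ/[(α+β)²(α+β+1)] = (17.2×38.7)/(55.9²×56.9) = 665.64/177801.689 = 0.0037.

0.0037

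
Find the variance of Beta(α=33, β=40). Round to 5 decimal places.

Var = αβ/[(α+β)²(α+β+1)] = (33×40)/(73²×74) = 1320/394346 = 0.00335.

0.00335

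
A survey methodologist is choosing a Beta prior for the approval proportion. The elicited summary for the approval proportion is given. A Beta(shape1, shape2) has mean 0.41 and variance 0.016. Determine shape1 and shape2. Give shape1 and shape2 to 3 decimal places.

Let s = shape1+shape2. The Beta variance is μ(1−μ)/(s+1).
So s+1 = μ(1−μ)/σ² = (0.41×0.59)/0.016 = 0.2419/0.016 = 15.1188, giving s = 14.1188.
Then shape1 = μs = 0.41×14.1188 = 5.789 and shape2 = (1−μ)s = 0.59×14.1188 = 8.330.

shape1 = 5.789, shape2 = 8.330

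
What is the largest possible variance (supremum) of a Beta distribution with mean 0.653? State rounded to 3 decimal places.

0.227

For fixed mean μ the Beta variance is μ(1−μ)/(α+β+1), increasing as α+β decreases.
Its least upper bound (not attained) is μ(1−μ) = 0.653·0.347 = 0.227.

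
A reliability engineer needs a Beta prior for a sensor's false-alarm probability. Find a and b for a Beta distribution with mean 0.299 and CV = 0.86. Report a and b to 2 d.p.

Var = (CV·μ)² = (0.86×0.299)² = 0.066121.
a+b = μ(1−μ)/Var − 1 = 0.209599/0.066121 − 1 = 2.1699.
Thus a = 0.299·2.1699 = 0.65 and b = 0.701·2.1699 = 1.52.

a = 0.65, b = 1.52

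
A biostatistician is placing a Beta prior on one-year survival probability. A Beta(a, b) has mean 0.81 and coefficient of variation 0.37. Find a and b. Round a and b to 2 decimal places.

a = 0.58, b = 0.14

Var = (CV·μ)² = (0.37×0.81)² = 0.089820.
a+b = μ(1−μ)/Var − 1 = 0.1539/0.089820 − 1 = 0.7134.
Thus a = 0.81·0.7134 = 0.58 and b = 0.19·0.7134 = 0.14.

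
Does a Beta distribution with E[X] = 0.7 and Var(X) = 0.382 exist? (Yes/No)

The Beta variance bound is σ² < μ(1−μ).
Here μ(1−μ) = 0.7×0.3 = 0.21, and 0.382 ≥ 0.21.

No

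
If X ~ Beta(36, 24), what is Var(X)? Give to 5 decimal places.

Var = αβ/[(α+β)²(α+β+1)] = (36×24)/(60²×61) = 864/219600 = 0.00393.

0.00393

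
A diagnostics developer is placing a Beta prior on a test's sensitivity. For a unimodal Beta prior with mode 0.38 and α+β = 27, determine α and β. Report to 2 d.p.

Since the density peak of Beta(α,β) is at (α−1)/(α+β−2),
α = 1 + 0.38(27−2) = 10.50 and β = 27 − 10.50 = 16.50.

α = 10.50, β = 16.50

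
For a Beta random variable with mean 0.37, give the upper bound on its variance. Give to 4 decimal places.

For fixed mean μ the Beta variance is μ(1−μ)/(α+β+1), increasing as α+β decreases.
Its least upper bound (not attained) is μ(1−μ) = 0.37·0.63 = 0.2331.

0.2331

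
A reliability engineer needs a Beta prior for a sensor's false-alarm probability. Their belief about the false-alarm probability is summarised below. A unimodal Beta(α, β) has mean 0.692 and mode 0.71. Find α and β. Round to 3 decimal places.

α = 16.147, β = 7.187

With s = α+β: μ = α/s and mode = (α−1)/(s−2). Eliminating α = μs,
μs − 1 = m(s−2) ⇒ s(μ−m) = 1−2m ⇒ s = -0.42/-0.018 = 23.3333.
So α = μs = 16.147, β = (1−μ)s = 7.187.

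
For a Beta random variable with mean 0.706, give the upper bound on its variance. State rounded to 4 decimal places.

0.2076

Var = μ(1−μ)/(α+β+1), which approaches μ(1−μ) as α+β → 0.
So the supremum is μ(1−μ) = 0.706×0.294 = 0.2076.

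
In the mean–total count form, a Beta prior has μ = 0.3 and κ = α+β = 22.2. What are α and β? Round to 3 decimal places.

Split κ in proportion μ : (1−μ): α = 0.3·22.2 = 6.660, β = 22.2 − 6.660 = 15.540.

α = 6.660, β = 15.540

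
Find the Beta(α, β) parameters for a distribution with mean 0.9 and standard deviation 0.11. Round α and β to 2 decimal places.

α = 5.79, β = 0.64

Variance = 0.11² = 0.0121. The moment-matching identity α+β = μ(1−μ)/Var − 1 gives
α+β = 0.09/0.0121 − 1 = 6.4380, so α = μ·6.4380 = 5.79 and β = (1−μ)·6.4380 = 0.64.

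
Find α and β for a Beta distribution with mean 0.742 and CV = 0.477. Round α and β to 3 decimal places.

α = 0.392, β = 0.136

Var = (CV·μ)² = (0.477×0.742)² = 0.125269.
α+β = μ(1−μ)/Var − 1 = 0.191436/0.125269 − 1 = 0.5282.
Thus α = 0.742·0.5282 = 0.392 and β = 0.258·0.5282 = 0.136.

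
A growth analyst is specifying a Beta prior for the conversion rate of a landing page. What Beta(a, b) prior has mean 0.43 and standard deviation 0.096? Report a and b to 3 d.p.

σ² = 0.096² = 0.009216.
With s = a+b, Var = μ(1−μ)/(s+1), so s+1 = (0.43×0.57)/0.009216 = 26.5951 and s = 25.5951.
a = μs = 11.006, b = (1−μ)s = 14.589.

a = 11.006, b = 14.589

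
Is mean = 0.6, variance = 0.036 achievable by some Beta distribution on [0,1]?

For any Beta, Var(X) < E[X]·(1−E[X]).
Here μ(1−μ) = 0.6×0.4 = 0.24, and 0.036 < 0.24.

Yes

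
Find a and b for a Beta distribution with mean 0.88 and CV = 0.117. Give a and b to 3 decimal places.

a = 7.886, b = 1.075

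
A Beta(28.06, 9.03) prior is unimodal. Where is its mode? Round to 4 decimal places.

0.7712

The density x^(α−1)(1−x)^(β−1) is maximised at (α−1)/(α+β−2) = 27.06/35.09 = 0.7712.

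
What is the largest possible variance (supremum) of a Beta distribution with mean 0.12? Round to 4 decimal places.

0.1056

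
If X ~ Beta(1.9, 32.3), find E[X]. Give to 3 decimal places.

0.056

The Beta mean is α/(α+β) = 1.9/(1.9+32.3) = 0.056.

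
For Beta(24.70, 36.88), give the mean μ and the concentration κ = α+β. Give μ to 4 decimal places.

κ = α+β = 24.70+36.88 = 61.58; μ = α/κ = 24.70/61.58 = 0.4011.

μ = 0.4011, κ = 61.58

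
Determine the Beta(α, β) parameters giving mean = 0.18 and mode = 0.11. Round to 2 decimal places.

α = 2.01, β = 9.14

With s = α+β: μ = α/s and mode = (α−1)/(s−2). Eliminating α = μs,
μs − 1 = m(s−2) ⇒ s(μ−m) = 1−2m ⇒ s = 0.78/0.07 = 11.1429.
So α = μs = 2.01, β = (1−μ)s = 9.14.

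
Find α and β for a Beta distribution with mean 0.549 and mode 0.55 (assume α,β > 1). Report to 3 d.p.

α = 54.900, β = 45.100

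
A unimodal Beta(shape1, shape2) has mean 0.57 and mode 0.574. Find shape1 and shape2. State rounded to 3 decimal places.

shape1 = 21.090, shape2 = 15.910

Let s = shape1+shape2. Mean gives shape1 = μs = 0.57s; mode gives (shape1−1)/(s−2) = 0.574.
Substituting: 0.57s − 1 = 0.574(s−2) = 0.574s − 1.148, so -0.004s = -0.148 and s = 37.0000.
Then shape1 = 0.57×37.0000 = 21.090 and shape2 = s−shape1 = 15.910.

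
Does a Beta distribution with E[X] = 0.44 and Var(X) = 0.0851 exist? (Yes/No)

For any Beta, Var(X) < E[X]·(1−E[X]).
Here μ(1−μ) = 0.44×0.56 = 0.2464, and 0.0851 < 0.2464.

Yes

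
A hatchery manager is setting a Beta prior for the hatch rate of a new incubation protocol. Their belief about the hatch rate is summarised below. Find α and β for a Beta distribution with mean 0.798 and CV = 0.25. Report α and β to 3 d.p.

Var = (CV·μ)² = (0.25×0.798)² = 0.039800.
α+β = μ(1−μ)/Var − 1 = 0.161196/0.039800 − 1 = 3.0501.
Thus α = 0.798·3.0501 = 2.434 and β = 0.202·3.0501 = 0.616.

α = 2.434, β = 0.616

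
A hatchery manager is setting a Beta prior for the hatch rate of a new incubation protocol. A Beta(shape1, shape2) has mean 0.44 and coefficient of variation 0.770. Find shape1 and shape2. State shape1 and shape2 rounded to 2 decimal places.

shape1 = 0.50, shape2 = 0.64

σ = CV·μ = 0.770×0.44 = 0.33880, so σ² = 0.114785.
s+1 = μ(1−μ)/σ² = 0.2464/0.114785 = 2.1466, so s = shape1+shape2 = 1.1466.
shape1 = μs = 0.50, shape2 = (1−μ)s = 0.64.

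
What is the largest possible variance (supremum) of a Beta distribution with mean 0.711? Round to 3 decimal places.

0.205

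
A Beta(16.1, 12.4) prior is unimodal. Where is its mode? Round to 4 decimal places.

0.5698

The density x^(α−1)(1−x)^(β−1) is maximised at (α−1)/(α+β−2) = 15.1/26.5 = 0.5698.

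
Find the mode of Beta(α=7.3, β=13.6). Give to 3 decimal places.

With α,β > 1, mode = (α−1)/(α+β−2) = 6.3/18.9 = 0.333.

0.333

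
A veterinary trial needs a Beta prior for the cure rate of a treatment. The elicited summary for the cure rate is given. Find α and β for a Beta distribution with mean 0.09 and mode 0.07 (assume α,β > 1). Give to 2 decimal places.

α = 3.87, β = 39.13

With s = α+β: μ = α/s and mode = (α−1)/(s−2). Eliminating α = μs,
μs − 1 = m(s−2) ⇒ s(μ−m) = 1−2m ⇒ s = 0.86/0.02 = 43.0000.
So α = μs = 3.87, β = (1−μ)s = 39.13.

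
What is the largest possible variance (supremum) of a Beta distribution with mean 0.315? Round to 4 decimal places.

For fixed mean μ the Beta variance is μ(1−μ)/(α+β+1), increasing as α+β decreases.
Its least upper bound (not attained) is μ(1−μ) = 0.315·0.685 = 0.2158.

0.2158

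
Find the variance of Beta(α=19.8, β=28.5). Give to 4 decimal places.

μ = 19.8/48.3 = 0.409938; Var = μ(1−μ)/(α+β+1) = 0.2418888/49.3 = 0.0049.

0.0049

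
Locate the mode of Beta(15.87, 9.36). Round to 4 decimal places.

0.6401

With α,β > 1, mode = (α−1)/(α+β−2) = 14.87/23.23 = 0.6401.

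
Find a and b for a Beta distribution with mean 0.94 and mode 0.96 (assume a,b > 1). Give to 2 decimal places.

a = 43.24, b = 2.76

With s = a+b: μ = a/s and mode = (a−1)/(s−2). Eliminating a = μs,
μs − 1 = m(s−2) ⇒ s(μ−m) = 1−2m ⇒ s = -0.92/-0.02 = 46.0000.
So a = μs = 43.24, b = (1−μ)s = 2.76.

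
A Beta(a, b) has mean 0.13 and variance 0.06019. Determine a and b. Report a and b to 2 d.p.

a = 0.11, b = 0.76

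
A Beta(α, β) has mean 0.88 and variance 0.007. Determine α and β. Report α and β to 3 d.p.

Let s = α+β. The Beta variance is μ(1−μ)/(s+1).
So s+1 = μ(1−μ)/σ² = (0.88×0.12)/0.007 = 0.1056/0.007 = 15.0857, giving s = 14.0857.
Then α = μs = 0.88×14.0857 = 12.395 and β = (1−μ)s = 0.12×14.0857 = 1.690.

α = 12.395, β = 1.690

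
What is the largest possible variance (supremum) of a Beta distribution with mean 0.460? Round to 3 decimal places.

For fixed mean μ the Beta variance is μ(1−μ)/(α+β+1), increasing as α+β decreases.
Its least upper bound (not attained) is μ(1−μ) = 0.460·0.540 = 0.248.

0.248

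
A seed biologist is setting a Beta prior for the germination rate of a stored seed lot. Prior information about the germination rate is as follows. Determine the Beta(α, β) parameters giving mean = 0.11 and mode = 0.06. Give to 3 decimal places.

α = 1.936, β = 15.664

With s = α+β: μ = α/s and mode = (α−1)/(s−2). Eliminating α = μs,
μs − 1 = m(s−2) ⇒ s(μ−m) = 1−2m ⇒ s = 0.88/0.05 = 17.6000.
So α = μs = 1.936, β = (1−μ)s = 15.664.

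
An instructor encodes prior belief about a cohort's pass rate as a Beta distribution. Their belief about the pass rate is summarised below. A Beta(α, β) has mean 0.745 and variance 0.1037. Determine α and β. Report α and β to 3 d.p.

Write ν = α+β; then α = μν and Var = μ(1−μ)/(ν+1).
ν = μ(1−μ)/Var − 1 = 0.189975/0.1037 − 1 = 0.8320.
α = 0.745·0.8320 = 0.620, β = 0.255·0.8320 = 0.212.

α = 0.620, β = 0.212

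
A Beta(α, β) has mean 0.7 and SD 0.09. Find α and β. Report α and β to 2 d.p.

σ² = 0.09² = 0.0081.
With s = α+β, Var = μ(1−μ)/(s+1), so s+1 = (0.7×0.3)/0.0081 = 25.9259 and s = 24.9259.
α = μs = 17.45, β = (1−μ)s = 7.48.

α = 17.45, β = 7.48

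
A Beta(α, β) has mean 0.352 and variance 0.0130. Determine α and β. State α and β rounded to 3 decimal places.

α = 5.824, β = 10.722

Write ν = α+β; then α = μν and Var = μ(1−μ)/(ν+1).
ν = μ(1−μ)/Var − 1 = 0.228096/0.0130 − 1 = 16.5458.
α = 0.352·16.5458 = 5.824, β = 0.648·16.5458 = 10.722.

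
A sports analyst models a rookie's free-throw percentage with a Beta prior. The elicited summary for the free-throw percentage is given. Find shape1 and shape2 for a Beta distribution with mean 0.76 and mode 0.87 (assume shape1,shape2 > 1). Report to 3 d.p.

shape1 = 5.113, shape2 = 1.615

With s = shape1+shape2: μ = shape1/s and mode = (shape1−1)/(s−2). Eliminating shape1 = μs,
μs − 1 = m(s−2) ⇒ s(μ−m) = 1−2m ⇒ s = -0.74/-0.11 = 6.7273.
So shape1 = μs = 5.113, shape2 = (1−μ)s = 1.615.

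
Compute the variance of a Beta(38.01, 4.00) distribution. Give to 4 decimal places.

0.0020

α+β = 42.01 and αβ = 152.0400, so Var = αβ/[(α+β)²(α+β+1)] = 152.0400/75905.772701 = 0.0020.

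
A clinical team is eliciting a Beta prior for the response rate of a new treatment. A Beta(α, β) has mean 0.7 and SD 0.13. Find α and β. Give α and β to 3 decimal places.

α = 7.998, β = 3.428

σ² = 0.13² = 0.0169.
With s = α+β, Var = μ(1−μ)/(s+1), so s+1 = (0.7×0.3)/0.0169 = 12.4260 and s = 11.4260.
α = μs = 7.998, β = (1−μ)s = 3.428.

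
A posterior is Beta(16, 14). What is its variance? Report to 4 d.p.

0.0080

Var = αβ/[(α+β)²(α+β+1)] = (16×14)/(30²×31) = 224/27900 = 0.0080.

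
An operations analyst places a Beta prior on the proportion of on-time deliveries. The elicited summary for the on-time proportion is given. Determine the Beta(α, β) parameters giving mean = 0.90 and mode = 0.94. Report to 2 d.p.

α = 19.80, β = 2.20

With s = α+β: μ = α/s and mode = (α−1)/(s−2). Eliminating α = μs,
μs − 1 = m(s−2) ⇒ s(μ−m) = 1−2m ⇒ s = -0.88/-0.04 = 22.0000.
So α = μs = 19.80, β = (1−μ)s = 2.20.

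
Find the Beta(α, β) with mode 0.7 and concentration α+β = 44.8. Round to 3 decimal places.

α = 30.960, β = 13.840

Mode = (α−1)/(κ−2) with κ = α+β, so α−1 = 0.7·42.8 = 29.960.
α = 30.960; β = κ − α = 13.840.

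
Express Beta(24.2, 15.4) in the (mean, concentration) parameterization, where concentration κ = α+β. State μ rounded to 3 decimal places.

κ = α+β = 24.2+15.4 = 39.6; μ = α/κ = 24.2/39.6 = 0.611.

μ = 0.611, κ = 39.6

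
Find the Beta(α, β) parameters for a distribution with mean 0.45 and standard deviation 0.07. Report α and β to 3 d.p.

σ² = 0.07² = 0.0049.
With s = α+β, Var = μ(1−μ)/(s+1), so s+1 = (0.45×0.55)/0.0049 = 50.5102 and s = 49.5102.
α = μs = 22.280, β = (1−μ)s = 27.231.

α = 22.280, β = 27.231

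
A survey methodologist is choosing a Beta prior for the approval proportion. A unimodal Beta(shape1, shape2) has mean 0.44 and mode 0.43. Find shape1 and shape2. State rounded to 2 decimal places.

shape1 = 6.16, shape2 = 7.84

With s = shape1+shape2: μ = shape1/s and mode = (shape1−1)/(s−2). Eliminating shape1 = μs,
μs − 1 = m(s−2) ⇒ s(μ−m) = 1−2m ⇒ s = 0.14/0.01 = 14.0000.
So shape1 = μs = 6.16, shape2 = (1−μ)s = 7.84.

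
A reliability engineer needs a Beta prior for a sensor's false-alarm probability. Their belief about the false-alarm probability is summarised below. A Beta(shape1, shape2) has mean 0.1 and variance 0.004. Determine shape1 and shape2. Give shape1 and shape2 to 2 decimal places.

shape1 = 2.15, shape2 = 19.35

Write ν = shape1+shape2; then shape1 = μν and Var = μ(1−μ)/(ν+1).
ν = μ(1−μ)/Var − 1 = 0.09/0.004 − 1 = 21.5000.
shape1 = 0.1·21.5000 = 2.15, shape2 = 0.9·21.5000 = 19.35.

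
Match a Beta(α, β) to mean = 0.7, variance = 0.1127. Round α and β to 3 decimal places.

α = 0.604, β = 0.259

Let s = α+β. The Beta variance is μ(1−μ)/(s+1).
So s+1 = μ(1−μ)/σ² = (0.7×0.3)/0.1127 = 0.21/0.1127 = 1.8634, giving s = 0.8634.
Then α = μs = 0.7×0.8634 = 0.604 and β = (1−μ)s = 0.3×0.8634 = 0.259.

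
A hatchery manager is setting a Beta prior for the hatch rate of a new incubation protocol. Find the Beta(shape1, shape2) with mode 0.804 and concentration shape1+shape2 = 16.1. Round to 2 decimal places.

Mode = (shape1−1)/(κ−2) with κ = shape1+shape2, so shape1−1 = 0.804·14.1 = 11.34.
shape1 = 12.34; shape2 = κ − shape1 = 3.76.

shape1 = 12.34, shape2 = 3.76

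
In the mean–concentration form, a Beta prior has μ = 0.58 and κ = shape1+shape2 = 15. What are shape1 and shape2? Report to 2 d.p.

shape1 = 8.70, shape2 = 6.30

Split κ in proportion μ : (1−μ): shape1 = 0.58·15 = 8.70, shape2 = 15 − 8.70 = 6.30.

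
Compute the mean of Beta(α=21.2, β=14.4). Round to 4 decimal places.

0.5955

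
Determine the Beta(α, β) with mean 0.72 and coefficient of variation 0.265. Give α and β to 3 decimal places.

σ = CV·μ = 0.265×0.72 = 0.19080, so σ² = 0.036405.
s+1 = μ(1−μ)/σ² = 0.2016/0.036405 = 5.5378, so s = α+β = 4.5378.
α = μs = 3.267, β = (1−μ)s = 1.271.

α = 3.267, β = 1.271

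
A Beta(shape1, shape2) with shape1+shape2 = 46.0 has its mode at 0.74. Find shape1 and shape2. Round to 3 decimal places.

Mode = (shape1−1)/(κ−2) with κ = shape1+shape2, so shape1−1 = 0.74·44.0 = 32.560.
shape1 = 33.560; shape2 = κ − shape1 = 12.440.

shape1 = 33.560, shape2 = 12.440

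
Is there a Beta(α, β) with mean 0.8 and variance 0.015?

Yes

A Beta with mean μ has variance μ(1−μ)/(α+β+1) < μ(1−μ).
Here μ(1−μ) = 0.8×0.2 = 0.16, and 0.015 < 0.16.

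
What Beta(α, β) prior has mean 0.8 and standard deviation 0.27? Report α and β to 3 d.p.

α = 0.956, β = 0.239

Variance = 0.27² = 0.0729. The moment-matching identity α+β = μ(1−μ)/Var − 1 gives
α+β = 0.16/0.0729 − 1 = 1.1948, so α = μ·1.1948 = 0.956 and β = (1−μ)·1.1948 = 0.239.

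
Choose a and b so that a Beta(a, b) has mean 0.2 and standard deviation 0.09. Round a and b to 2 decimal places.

a = 3.75, b = 15.00

σ² = 0.09² = 0.0081.
With s = a+b, Var = μ(1−μ)/(s+1), so s+1 = (0.2×0.8)/0.0081 = 19.7531 and s = 18.7531.
a = μs = 3.75, b = (1−μ)s = 15.00.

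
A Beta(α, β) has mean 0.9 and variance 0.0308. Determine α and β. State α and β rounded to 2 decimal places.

Let s = α+β. The Beta variance is μ(1−μ)/(s+1).
So s+1 = μ(1−μ)/σ² = (0.9×0.1)/0.0308 = 0.09/0.0308 = 2.9221, giving s = 1.9221.
Then α = μs = 0.9×1.9221 = 1.73 and β = (1−μ)s = 0.1×1.9221 = 0.19.

α = 1.73, β = 0.19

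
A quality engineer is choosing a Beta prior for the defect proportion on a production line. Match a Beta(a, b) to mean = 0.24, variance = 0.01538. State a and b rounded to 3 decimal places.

a = 2.606, b = 8.253

Let s = a+b. The Beta variance is μ(1−μ)/(s+1).
So s+1 = μ(1−μ)/σ² = (0.24×0.76)/0.01538 = 0.1824/0.01538 = 11.8596, giving s = 10.8596.
Then a = μs = 0.24×10.8596 = 2.606 and b = (1−μ)s = 0.76×10.8596 = 8.253.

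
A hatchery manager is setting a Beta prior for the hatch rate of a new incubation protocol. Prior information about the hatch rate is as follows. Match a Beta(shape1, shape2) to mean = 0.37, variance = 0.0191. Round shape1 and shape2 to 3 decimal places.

Write ν = shape1+shape2; then shape1 = μν and Var = μ(1−μ)/(ν+1).
ν = μ(1−μ)/Var − 1 = 0.2331/0.0191 − 1 = 11.2042.
shape1 = 0.37·11.2042 = 4.146, shape2 = 0.63·11.2042 = 7.059.

shape1 = 4.146, shape2 = 7.059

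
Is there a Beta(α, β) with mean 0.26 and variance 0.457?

No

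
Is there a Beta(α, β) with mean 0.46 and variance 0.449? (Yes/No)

For any Beta, Var(X) < E[X]·(1−E[X]).
Here μ(1−μ) = 0.46×0.54 = 0.2484, and 0.449 ≥ 0.2484.

No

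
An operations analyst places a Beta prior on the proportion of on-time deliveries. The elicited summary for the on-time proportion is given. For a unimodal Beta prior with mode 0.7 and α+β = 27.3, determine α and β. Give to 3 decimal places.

Since the density peak of Beta(α,β) is at (α−1)/(α+β−2),
α = 1 + 0.7(27.3−2) = 18.710 and β = 27.3 − 18.710 = 8.590.

α = 18.710, β = 8.590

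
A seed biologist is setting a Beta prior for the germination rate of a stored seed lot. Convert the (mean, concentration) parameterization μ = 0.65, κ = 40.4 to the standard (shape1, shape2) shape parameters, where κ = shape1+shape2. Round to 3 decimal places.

shape1 = 26.260, shape2 = 14.140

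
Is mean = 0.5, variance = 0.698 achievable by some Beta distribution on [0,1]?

For any Beta, Var(X) < E[X]·(1−E[X]).
Here μ(1−μ) = 0.5×0.5 = 0.25, and 0.698 ≥ 0.25.

No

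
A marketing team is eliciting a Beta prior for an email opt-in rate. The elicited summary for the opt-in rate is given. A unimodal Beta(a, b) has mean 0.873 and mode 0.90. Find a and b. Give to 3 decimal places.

a = 25.867, b = 3.763

Let s = a+b. Mean gives a = μs = 0.873s; mode gives (a−1)/(s−2) = 0.90.
Substituting: 0.873s − 1 = 0.90(s−2) = 0.90s − 1.80, so -0.027s = -0.80 and s = 29.6296.
Then a = 0.873×29.6296 = 25.867 and b = s−a = 3.763.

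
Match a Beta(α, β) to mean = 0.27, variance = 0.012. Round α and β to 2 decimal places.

α = 4.16, β = 11.26

By moment matching, α+β = μ(1−μ)/σ² − 1 = (0.27·0.73)/0.012 − 1 = 16.4250 − 1 = 15.4250.
Since α/(α+β) = μ, α = 0.27·15.4250 = 4.16 and β = 0.73·15.4250 = 11.26.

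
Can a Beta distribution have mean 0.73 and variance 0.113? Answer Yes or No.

A Beta with mean μ has variance μ(1−μ)/(α+β+1) < μ(1−μ).
Here μ(1−μ) = 0.73×0.27 = 0.1971, and 0.113 < 0.1971.

Yes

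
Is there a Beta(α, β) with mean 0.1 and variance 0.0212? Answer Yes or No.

Yes

For any Beta, Var(X) < E[X]·(1−E[X]).
Here μ(1−μ) = 0.1×0.9 = 0.09, and 0.0212 < 0.09.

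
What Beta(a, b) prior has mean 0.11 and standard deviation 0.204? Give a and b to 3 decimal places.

a = 0.149, b = 1.204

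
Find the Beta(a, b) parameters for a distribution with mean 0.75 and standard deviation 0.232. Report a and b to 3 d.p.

a = 1.863, b = 0.621

σ² = 0.232² = 0.053824.
With s = a+b, Var = μ(1−μ)/(s+1), so s+1 = (0.75×0.25)/0.053824 = 3.4836 and s = 2.4836.
a = μs = 1.863, b = (1−μ)s = 0.621.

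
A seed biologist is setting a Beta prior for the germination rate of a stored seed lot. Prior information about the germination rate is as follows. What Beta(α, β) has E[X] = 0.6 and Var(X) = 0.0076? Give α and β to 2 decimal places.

α = 18.35, β = 12.23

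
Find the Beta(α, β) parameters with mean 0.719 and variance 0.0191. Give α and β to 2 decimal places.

α = 6.89, β = 2.69

Write ν = α+β; then α = μν and Var = μ(1−μ)/(ν+1).
ν = μ(1−μ)/Var − 1 = 0.202039/0.0191 − 1 = 9.5780.
α = 0.719·9.5780 = 6.89, β = 0.281·9.5780 = 2.69.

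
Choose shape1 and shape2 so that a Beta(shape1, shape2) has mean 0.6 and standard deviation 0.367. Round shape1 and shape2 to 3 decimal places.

σ² = 0.367² = 0.134689.
With s = shape1+shape2, Var = μ(1−μ)/(s+1), so s+1 = (0.6×0.4)/0.134689 = 1.7819 and s = 0.7819.
shape1 = μs = 0.469, shape2 = (1−μ)s = 0.313.

shape1 = 0.469, shape2 = 0.313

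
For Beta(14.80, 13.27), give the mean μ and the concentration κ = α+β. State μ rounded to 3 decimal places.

μ = 0.527, κ = 28.07

κ = α+β = 14.80+13.27 = 28.07; μ = α/κ = 14.80/28.07 = 0.527.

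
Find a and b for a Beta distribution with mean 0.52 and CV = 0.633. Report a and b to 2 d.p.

σ = CV·μ = 0.633×0.52 = 0.32916, so σ² = 0.108346.
s+1 = μ(1−μ)/σ² = 0.2496/0.108346 = 2.3037, so s = a+b = 1.3037.
a = μs = 0.68, b = (1−μ)s = 0.63.

a = 0.68, b = 0.63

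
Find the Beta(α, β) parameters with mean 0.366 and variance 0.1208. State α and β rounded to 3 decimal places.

α = 0.337, β = 0.584

Write ν = α+β; then α = μν and Var = μ(1−μ)/(ν+1).
ν = μ(1−μ)/Var − 1 = 0.232044/0.1208 − 1 = 0.9209.
α = 0.366·0.9209 = 0.337, β = 0.634·0.9209 = 0.584.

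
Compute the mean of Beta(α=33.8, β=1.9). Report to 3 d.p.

The Beta mean is α/(α+β) = 33.8/(33.8+1.9) = 0.947.

0.947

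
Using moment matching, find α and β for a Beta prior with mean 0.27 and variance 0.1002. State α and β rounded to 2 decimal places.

Write ν = α+β; then α = μν and Var = μ(1−μ)/(ν+1).
ν = μ(1−μ)/Var − 1 = 0.1971/0.1002 − 1 = 0.9671.
α = 0.27·0.9671 = 0.26, β = 0.73·0.9671 = 0.71.

α = 0.26, β = 0.71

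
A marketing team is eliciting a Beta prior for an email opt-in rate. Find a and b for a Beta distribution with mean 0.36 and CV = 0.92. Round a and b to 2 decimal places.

a = 0.40, b = 0.70

σ = CV·μ = 0.92×0.36 = 0.33120, so σ² = 0.109693.
s+1 = μ(1−μ)/σ² = 0.2304/0.109693 = 2.1004, so s = a+b = 1.1004.
a = μs = 0.40, b = (1−μ)s = 0.70.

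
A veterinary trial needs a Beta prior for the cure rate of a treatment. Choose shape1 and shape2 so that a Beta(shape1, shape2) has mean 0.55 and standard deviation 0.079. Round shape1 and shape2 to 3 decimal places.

First σ² = 0.006241. Setting shape1 = μn, shape2 = (1−μ)n with n = shape1+shape2,
μ(1−μ)/(n+1) = 0.006241 ⇒ n+1 = 0.2475/0.006241 = 39.6571 ⇒ n = 38.6571.
Hence shape1 = 0.55×38.6571 = 21.261, shape2 = 0.45×38.6571 = 17.396.

shape1 = 21.261, shape2 = 17.396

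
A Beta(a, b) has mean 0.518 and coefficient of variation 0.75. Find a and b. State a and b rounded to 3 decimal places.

a = 0.339, b = 0.315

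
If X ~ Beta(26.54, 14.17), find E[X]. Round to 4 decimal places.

The Beta mean is α/(α+β) = 26.54/(26.54+14.17) = 0.6519.

0.6519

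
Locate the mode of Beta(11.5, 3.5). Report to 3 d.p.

With α,β > 1, mode = (α−1)/(α+β−2) = 10.5/13.0 = 0.808.

0.808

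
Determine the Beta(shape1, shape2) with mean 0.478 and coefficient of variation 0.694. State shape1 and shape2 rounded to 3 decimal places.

shape1 = 0.606, shape2 = 0.662

Var = (CV·μ)² = (0.694×0.478)² = 0.110046.
shape1+shape2 = μ(1−μ)/Var − 1 = 0.249516/0.110046 − 1 = 1.2674.
Thus shape1 = 0.478·1.2674 = 0.606 and shape2 = 0.522·1.2674 = 0.662.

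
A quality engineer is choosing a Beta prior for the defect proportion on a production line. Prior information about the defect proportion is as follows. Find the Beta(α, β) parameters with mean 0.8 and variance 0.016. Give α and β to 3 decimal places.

α = 7.200, β = 1.800

Let s = α+β. The Beta variance is μ(1−μ)/(s+1).
So s+1 = μ(1−μ)/σ² = (0.8×0.2)/0.016 = 0.16/0.016 = 10.0000, giving s = 9.0000.
Then α = μs = 0.8×9.0000 = 7.200 and β = (1−μ)s = 0.2×9.0000 = 1.800.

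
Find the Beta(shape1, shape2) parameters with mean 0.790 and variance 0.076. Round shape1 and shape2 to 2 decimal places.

shape1 = 0.93, shape2 = 0.25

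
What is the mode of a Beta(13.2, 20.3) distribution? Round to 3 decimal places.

0.387

With α,β > 1, mode = (α−1)/(α+β−2) = 12.2/31.5 = 0.387.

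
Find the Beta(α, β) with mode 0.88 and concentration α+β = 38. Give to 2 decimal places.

Mode = (α−1)/(κ−2) with κ = α+β, so α−1 = 0.88·36 = 31.68.
α = 32.68; β = κ − α = 5.32.

α = 32.68, β = 5.32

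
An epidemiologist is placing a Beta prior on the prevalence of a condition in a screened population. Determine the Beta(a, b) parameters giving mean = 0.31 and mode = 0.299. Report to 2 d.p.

a = 11.33, b = 25.22

With s = a+b: μ = a/s and mode = (a−1)/(s−2). Eliminating a = μs,
μs − 1 = m(s−2) ⇒ s(μ−m) = 1−2m ⇒ s = 0.402/0.011 = 36.5455.
So a = μs = 11.33, b = (1−μ)s = 25.22.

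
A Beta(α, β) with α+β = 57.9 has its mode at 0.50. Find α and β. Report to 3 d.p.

Mode = (α−1)/(κ−2) with κ = α+β, so α−1 = 0.50·55.9 = 27.950.
α = 28.950; β = κ − α = 28.950.

α = 28.950, β = 28.950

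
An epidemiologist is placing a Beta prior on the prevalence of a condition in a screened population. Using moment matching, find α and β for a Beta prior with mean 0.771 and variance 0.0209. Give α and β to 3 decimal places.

α = 5.742, β = 1.706

By moment matching, α+β = μ(1−μ)/σ² − 1 = (0.771·0.229)/0.0209 − 1 = 8.4478 − 1 = 7.4478.
Since α/(α+β) = μ, α = 0.771·7.4478 = 5.742 and β = 0.229·7.4478 = 1.706.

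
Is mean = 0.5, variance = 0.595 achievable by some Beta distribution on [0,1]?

No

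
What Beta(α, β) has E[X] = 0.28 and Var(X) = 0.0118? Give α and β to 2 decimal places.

Write ν = α+β; then α = μν and Var = μ(1−μ)/(ν+1).
ν = μ(1−μ)/Var − 1 = 0.2016/0.0118 − 1 = 16.0847.
α = 0.28·16.0847 = 4.50, β = 0.72·16.0847 = 11.58.

α = 4.50, β = 11.58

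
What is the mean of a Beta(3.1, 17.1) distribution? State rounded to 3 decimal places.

0.153

The Beta mean is α/(α+β) = 3.1/(3.1+17.1) = 0.153.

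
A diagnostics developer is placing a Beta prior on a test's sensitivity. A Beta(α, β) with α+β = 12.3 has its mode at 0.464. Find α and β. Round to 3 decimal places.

α = 5.779, β = 6.521

Mode = (α−1)/(κ−2) with κ = α+β, so α−1 = 0.464·10.3 = 4.779.
α = 5.779; β = κ − α = 6.521.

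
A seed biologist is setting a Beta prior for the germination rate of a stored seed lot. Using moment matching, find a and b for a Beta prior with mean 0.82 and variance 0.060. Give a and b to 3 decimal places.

a = 1.197, b = 0.263

Write ν = a+b; then a = μν and Var = μ(1−μ)/(ν+1).
ν = μ(1−μ)/Var − 1 = 0.1476/0.060 − 1 = 1.4600.
a = 0.82·1.4600 = 1.197, b = 0.18·1.4600 = 0.263.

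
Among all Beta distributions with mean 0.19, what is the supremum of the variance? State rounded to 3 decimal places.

0.154

For fixed mean μ the Beta variance is μ(1−μ)/(α+β+1), increasing as α+β decreases.
Its least upper bound (not attained) is μ(1−μ) = 0.19·0.81 = 0.154.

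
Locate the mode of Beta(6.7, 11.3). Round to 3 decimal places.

With α,β > 1, mode = (α−1)/(α+β−2) = 5.7/16.0 = 0.356.

0.356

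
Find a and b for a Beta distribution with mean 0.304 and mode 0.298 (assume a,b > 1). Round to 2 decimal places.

a = 20.47, b = 46.86

With s = a+b: μ = a/s and mode = (a−1)/(s−2). Eliminating a = μs,
μs − 1 = m(s−2) ⇒ s(μ−m) = 1−2m ⇒ s = 0.404/0.006 = 67.3333.
So a = μs = 20.47, b = (1−μ)s = 46.86.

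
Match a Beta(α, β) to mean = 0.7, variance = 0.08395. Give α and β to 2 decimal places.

α = 1.05, β = 0.45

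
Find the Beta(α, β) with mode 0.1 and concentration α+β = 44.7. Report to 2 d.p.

Mode = (α−1)/(κ−2) with κ = α+β, so α−1 = 0.1·42.7 = 4.27.
α = 5.27; β = κ − α = 39.43.

α = 5.27, β = 39.43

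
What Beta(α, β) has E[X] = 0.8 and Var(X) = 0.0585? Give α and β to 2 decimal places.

α = 1.39, β = 0.35

Write ν = α+β; then α = μν and Var = μ(1−μ)/(ν+1).
ν = μ(1−μ)/Var − 1 = 0.16/0.0585 − 1 = 1.7350.
α = 0.8·1.7350 = 1.39, β = 0.2·1.7350 = 0.35.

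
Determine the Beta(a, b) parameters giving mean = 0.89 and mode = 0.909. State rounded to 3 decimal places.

Let s = a+b. Mean gives a = μs = 0.89s; mode gives (a−1)/(s−2) = 0.909.
Substituting: 0.89s − 1 = 0.909(s−2) = 0.909s − 1.818, so -0.019s = -0.818 and s = 43.0526.
Then a = 0.89×43.0526 = 38.317 and b = s−a = 4.736.

a = 38.317, b = 4.736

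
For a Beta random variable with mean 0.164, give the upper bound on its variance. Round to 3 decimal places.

For fixed mean μ the Beta variance is μ(1−μ)/(α+β+1), increasing as α+β decreases.
Its least upper bound (not attained) is μ(1−μ) = 0.164·0.836 = 0.137.

0.137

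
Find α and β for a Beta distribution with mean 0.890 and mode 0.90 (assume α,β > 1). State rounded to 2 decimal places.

α = 71.20, β = 8.80

With s = α+β: μ = α/s and mode = (α−1)/(s−2). Eliminating α = μs,
μs − 1 = m(s−2) ⇒ s(μ−m) = 1−2m ⇒ s = -0.80/-0.010 = 80.0000.
So α = μs = 71.20, β = (1−μ)s = 8.80.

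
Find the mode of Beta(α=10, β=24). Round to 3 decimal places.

The density x^(α−1)(1−x)^(β−1) is maximised at (α−1)/(α+β−2) = 9/32 = 0.281.

0.281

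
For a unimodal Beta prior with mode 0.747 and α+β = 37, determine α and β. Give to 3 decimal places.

Mode = (α−1)/(κ−2) with κ = α+β, so α−1 = 0.747·35 = 26.145.
α = 27.145; β = κ − α = 9.855.

α = 27.145, β = 9.855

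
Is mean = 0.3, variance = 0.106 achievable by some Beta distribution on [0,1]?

For any Beta, Var(X) < E[X]·(1−E[X]).
Here μ(1−μ) = 0.3×0.7 = 0.21, and 0.106 < 0.21.

Yes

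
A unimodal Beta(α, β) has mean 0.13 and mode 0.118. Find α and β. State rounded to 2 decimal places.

α = 8.28, β = 55.39

Let s = α+β. Mean gives α = μs = 0.13s; mode gives (α−1)/(s−2) = 0.118.
Substituting: 0.13s − 1 = 0.118(s−2) = 0.118s − 0.236, so 0.012s = 0.764 and s = 63.6667.
Then α = 0.13×63.6667 = 8.28 and β = s−α = 55.39.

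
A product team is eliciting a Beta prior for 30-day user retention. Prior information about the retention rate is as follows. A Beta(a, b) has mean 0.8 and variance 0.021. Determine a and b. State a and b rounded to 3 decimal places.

a = 5.295, b = 1.324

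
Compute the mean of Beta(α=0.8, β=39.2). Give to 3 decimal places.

0.020

E[X] = α/(α+β) = 0.8/40.0 = 0.020.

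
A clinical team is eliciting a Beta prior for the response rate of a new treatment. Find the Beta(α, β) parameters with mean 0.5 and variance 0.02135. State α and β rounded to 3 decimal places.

α = 5.355, β = 5.355

Let s = α+β. The Beta variance is μ(1−μ)/(s+1).
So s+1 = μ(1−μ)/σ² = (0.5×0.5)/0.02135 = 0.25/0.02135 = 11.7096, giving s = 10.7096.
Then α = μs = 0.5×10.7096 = 5.355 and β = (1−μ)s = 0.5×10.7096 = 5.355.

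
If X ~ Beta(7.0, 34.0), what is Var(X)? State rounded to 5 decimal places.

μ = 7.0/41.0 = 0.170732; Var = μ(1−μ)/(α+β+1) = 0.1415824/42.0 = 0.00337.

0.00337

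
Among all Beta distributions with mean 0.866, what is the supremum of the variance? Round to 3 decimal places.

For fixed mean μ the Beta variance is μ(1−μ)/(α+β+1), increasing as α+β decreases.
Its least upper bound (not attained) is μ(1−μ) = 0.866·0.134 = 0.116.

0.116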